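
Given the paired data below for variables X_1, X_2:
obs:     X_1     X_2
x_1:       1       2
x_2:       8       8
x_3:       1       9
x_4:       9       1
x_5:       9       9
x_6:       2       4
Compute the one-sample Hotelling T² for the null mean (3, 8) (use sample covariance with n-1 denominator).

Step 1 — sample mean vector:
  mean(X_1) = (1 + 8 + 1 + 9 + 9 + 2) / 6 = 30/6 = 5
  mean(X_2) = (2 + 8 + 9 + 1 + 9 + 4) / 6 = 33/6 = 5.5
  x̄ = (5, 5.5),  deviation x̄ - mu_0 = (5, 5.5) - (3, 8) = (2, -2.5).

Step 2 — sample covariance matrix, S[i,j] = (1/(n-1)) · Σ_k (x_{k,i} - mean_i) · (x_{k,j} - mean_j), divisor n-1 = 5:
  S[X_1,X_1] = ((-4)·(-4) + (3)·(3) + (-4)·(-4) + (4)·(4) + (4)·(4) + (-3)·(-3)) / 5 = 82/5 = 16.4
  S[X_1,X_2] = ((-4)·(-3.5) + (3)·(2.5) + (-4)·(3.5) + (4)·(-4.5) + (4)·(3.5) + (-3)·(-1.5)) / 5 = 8/5 = 1.6
  S[X_2,X_2] = ((-3.5)·(-3.5) + (2.5)·(2.5) + (3.5)·(3.5) + (-4.5)·(-4.5) + (3.5)·(3.5) + (-1.5)·(-1.5)) / 5 = 65.5/5 = 13.1
  S = [[16.4, 1.6],
 [1.6, 13.1]].

Step 3 — invert S. det(S) = 16.4·13.1 - (1.6)² = 212.28.
  S^{-1} = (1/det) · [[d, -b], [-b, a]] = [[0.0617, -0.0075],
 [-0.0075, 0.0773]].

Step 4 — quadratic form (x̄ - mu_0)^T · S^{-1} · (x̄ - mu_0):
  S^{-1} · (x̄ - mu_0) = (0.1423, -0.2082),
  (x̄ - mu_0)^T · [...] = (2)·(0.1423) + (-2.5)·(-0.2082) = 0.8051.

Step 5 — scale by n: T² = 6 · 0.8051 = 4.8304.

T² ≈ 4.8304


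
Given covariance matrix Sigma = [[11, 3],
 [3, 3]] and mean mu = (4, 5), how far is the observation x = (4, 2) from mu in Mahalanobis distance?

Step 1 — centre the observation: (x - mu) = (0, -3).

Step 2 — invert Sigma. det(Sigma) = 11·3 - (3)² = 24.
  Sigma^{-1} = (1/det) · [[d, -b], [-b, a]] = [[0.125, -0.125],
 [-0.125, 0.4583]].

Step 3 — form the quadratic (x - mu)^T · Sigma^{-1} · (x - mu):
  Sigma^{-1} · (x - mu) = (0.375, -1.375).
  (x - mu)^T · [Sigma^{-1} · (x - mu)] = (0)·(0.375) + (-3)·(-1.375) = 4.125.

Step 4 — take square root: d = √(4.125) ≈ 2.031.

d(x, mu) = √(4.125) ≈ 2.031


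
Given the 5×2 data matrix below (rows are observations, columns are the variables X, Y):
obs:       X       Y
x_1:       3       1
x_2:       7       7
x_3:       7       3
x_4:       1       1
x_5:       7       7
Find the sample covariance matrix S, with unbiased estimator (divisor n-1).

Step 1 — column means:
  mean(X) = (3 + 7 + 7 + 1 + 7) / 5 = 25/5 = 5
  mean(Y) = (1 + 7 + 3 + 1 + 7) / 5 = 19/5 = 3.8

Step 2 — sample covariance S[i,j] = (1/(n-1)) · Σ_k (x_{k,i} - mean_i) · (x_{k,j} - mean_j), with n-1 = 4.
  S[X,X] = ((-2)·(-2) + (2)·(2) + (2)·(2) + (-4)·(-4) + (2)·(2)) / 4 = 32/4 = 8
  S[X,Y] = ((-2)·(-2.8) + (2)·(3.2) + (2)·(-0.8) + (-4)·(-2.8) + (2)·(3.2)) / 4 = 28/4 = 7
  S[Y,Y] = ((-2.8)·(-2.8) + (3.2)·(3.2) + (-0.8)·(-0.8) + (-2.8)·(-2.8) + (3.2)·(3.2)) / 4 = 36.8/4 = 9.2

S is symmetric (S[j,i] = S[i,j]). Assembling:

S = [[8, 7],
 [7, 9.2]]


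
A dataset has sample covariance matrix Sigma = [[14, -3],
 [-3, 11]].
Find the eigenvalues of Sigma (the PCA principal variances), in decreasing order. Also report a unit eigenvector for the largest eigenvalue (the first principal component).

Step 1 — characteristic polynomial of 2×2 Sigma:
  det(Sigma - λI) = λ² - trace · λ + det = 0.
  trace = 14 + 11 = 25, det = 14·11 - (-3)² = 145.
Step 2 — discriminant:
  Δ = trace² - 4·det = 625 - 580 = 45.
Step 3 — eigenvalues:
  λ = (trace ± √Δ)/2 = (25 ± 6.7082)/2,
  λ_1 = 15.8541,  λ_2 = 9.1459.

Step 4 — unit eigenvector for λ_1: solve (Sigma - λ_1 I)v = 0. First row:
  (14 - 15.8541)·v_x + (-3)·v_y = 0, i.e. (-1.8541)·v_x + (-3)·v_y = 0,
  so v ∝ (b, λ_1 - a) = (-3, 1.8541); multiply by -1 so the first entry is positive: u = (3, -1.8541).
  ||u|| = √((3)² + (-1.8541)²) = √(12.4377) ≈ 3.5267,
  v_1 = u/||u|| ≈ (0.8507, -0.5257) (||v_1|| = 1).

λ_1 = 15.8541,  λ_2 = 9.1459;  v_1 ≈ (0.8507, -0.5257)


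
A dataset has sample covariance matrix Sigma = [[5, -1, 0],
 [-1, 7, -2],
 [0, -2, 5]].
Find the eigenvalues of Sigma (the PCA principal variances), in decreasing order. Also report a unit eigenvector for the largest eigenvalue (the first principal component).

Step 1 — characteristic polynomial p(λ) = det(λI - Sigma) = λ³ - tr·λ² + c_1·λ - det, where tr = trace, c_1 = sum of the principal 2×2 minors, det = det(Sigma):
  tr = 5 + 7 + 5 = 17,
  c_1 = (5·7 - (-1)²) + (5·5 - (0)²) + (7·5 - (-2)²) = 34 + 25 + 31 = 90,
  det = 5·(7·5 - (-2)²) - (-1)·((-1)·5 - (-2)·(0)) + (0)·((-1)·(-2) - 7·(0)) = 5·(31) - (-1)·(-5) + (0)·(2) = 150.
  So p(λ) = λ³ - 17λ² + 90λ - 150.
Step 2 — look for an integer root (rational root theorem: any rational root is an integer divisor of 150). Testing λ = 5:
  p(5) = 125 - 425 + 450 - 150 = 0  ✓
  Dividing out (λ - 5): p(λ) = (λ - 5)(λ² - 12λ + 30).
Step 3 — remaining eigenvalues from the quadratic λ² - 12λ + 30 = 0:
  Δ = 12² - 4·30 = 144 - 120 = 24,  λ = (12 ± √24)/2 = (12 ± 4.899)/2 ≈ 8.4495 or 3.5505.
  Sorted: λ_1 = 8.4495,  λ_2 = 5,  λ_3 = 3.5505  (check: sum = 17 = tr ✓).

Step 4 — unit eigenvector for λ_1 ≈ 8.4495: v spans the null space of (Sigma - λ_1 I), whose rows are
  r_1 = (-3.4495, -1, 0),  r_2 = (-1, -1.4495, -2),  r_3 = (0, -2, -3.4495).
  v is orthogonal to every row, so take v ∝ r_1 × r_2 = ((-1)·(-2) - (0)·(-1.4495), (0)·(-1) - (-3.4495)·(-2), (-3.4495)·(-1.4495) - (-1)·(-1)) ≈ (2, -6.899, 4).
  Let u = (2, -6.899, 4).
  ||u|| = √((2)² + (-6.899)² + (4)²) = √(67.5959) ≈ 8.2217,  v_1 = u/||u|| ≈ (0.2433, -0.8391, 0.4865) (||v_1|| = 1).

λ_1 = 8.4495,  λ_2 = 5,  λ_3 = 3.5505;  v_1 ≈ (0.2433, -0.8391, 0.4865)


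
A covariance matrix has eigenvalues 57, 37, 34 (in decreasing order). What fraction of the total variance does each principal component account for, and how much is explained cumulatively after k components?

Step 1 — total variance = trace(Sigma) = Σ λ_i = 57 + 37 + 34 = 128.

Step 2 — fraction explained by component i = λ_i / Σ λ:
  PC1: 57/128 = 0.4453
  PC2: 37/128 = 0.2891
  PC3: 34/128 = 0.2656

Step 3 — cumulative fraction after k components = (λ_1 + ... + λ_k) / Σ λ:
  k = 1: 57/128 = 0.4453
  k = 2: (57 + 37)/128 = 94/128 = 0.7344
  k = 3: (57 + 37 + 34)/128 = 128/128 = 1

Summary (fraction, with percent):

explained: PC1 0.4453 (44.53%), PC2 0.2891 (28.91%), PC3 0.2656 (26.56%);  cumulative: 0.4453, 0.7344, 1


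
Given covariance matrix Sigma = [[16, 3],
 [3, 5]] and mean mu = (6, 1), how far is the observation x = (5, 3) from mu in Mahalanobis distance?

Step 1 — centre the observation: (x - mu) = (-1, 2).

Step 2 — invert Sigma. det(Sigma) = 16·5 - (3)² = 71.
  Sigma^{-1} = (1/det) · [[d, -b], [-b, a]] = [[0.0704, -0.0423],
 [-0.0423, 0.2254]].

Step 3 — form the quadratic (x - mu)^T · Sigma^{-1} · (x - mu):
  Sigma^{-1} · (x - mu) = (-0.1549, 0.493).
  (x - mu)^T · [Sigma^{-1} · (x - mu)] = (-1)·(-0.1549) + (2)·(0.493) = 1.1408.

Step 4 — take square root: d = √(1.1408) ≈ 1.0681.

d(x, mu) = √(1.1408) ≈ 1.0681


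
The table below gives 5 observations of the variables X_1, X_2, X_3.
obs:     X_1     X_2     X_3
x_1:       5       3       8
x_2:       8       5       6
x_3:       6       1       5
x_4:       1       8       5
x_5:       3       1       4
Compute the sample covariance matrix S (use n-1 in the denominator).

Step 1 — column means:
  mean(X_1) = (5 + 8 + 6 + 1 + 3) / 5 = 23/5 = 4.6
  mean(X_2) = (3 + 5 + 1 + 8 + 1) / 5 = 18/5 = 3.6
  mean(X_3) = (8 + 6 + 5 + 5 + 4) / 5 = 28/5 = 5.6

Step 2 — sample covariance S[i,j] = (1/(n-1)) · Σ_k (x_{k,i} - mean_i) · (x_{k,j} - mean_j), with n-1 = 4.
  S[X_1,X_1] = ((0.4)·(0.4) + (3.4)·(3.4) + (1.4)·(1.4) + (-3.6)·(-3.6) + (-1.6)·(-1.6)) / 4 = 29.2/4 = 7.3
  S[X_1,X_2] = ((0.4)·(-0.6) + (3.4)·(1.4) + (1.4)·(-2.6) + (-3.6)·(4.4) + (-1.6)·(-2.6)) / 4 = -10.8/4 = -2.7
  S[X_1,X_3] = ((0.4)·(2.4) + (3.4)·(0.4) + (1.4)·(-0.6) + (-3.6)·(-0.6) + (-1.6)·(-1.6)) / 4 = 6.2/4 = 1.55
  S[X_2,X_2] = ((-0.6)·(-0.6) + (1.4)·(1.4) + (-2.6)·(-2.6) + (4.4)·(4.4) + (-2.6)·(-2.6)) / 4 = 35.2/4 = 8.8
  S[X_2,X_3] = ((-0.6)·(2.4) + (1.4)·(0.4) + (-2.6)·(-0.6) + (4.4)·(-0.6) + (-2.6)·(-1.6)) / 4 = 2.2/4 = 0.55
  S[X_3,X_3] = ((2.4)·(2.4) + (0.4)·(0.4) + (-0.6)·(-0.6) + (-0.6)·(-0.6) + (-1.6)·(-1.6)) / 4 = 9.2/4 = 2.3

S is symmetric (S[j,i] = S[i,j]). Assembling:

S = [[7.3, -2.7, 1.55],
 [-2.7, 8.8, 0.55],
 [1.55, 0.55, 2.3]]


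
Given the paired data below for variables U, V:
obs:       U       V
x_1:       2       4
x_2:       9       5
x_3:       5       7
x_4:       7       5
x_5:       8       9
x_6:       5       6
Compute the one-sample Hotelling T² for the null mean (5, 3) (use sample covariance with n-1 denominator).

Step 1 — sample mean vector:
  mean(U) = (2 + 9 + 5 + 7 + 8 + 5) / 6 = 36/6 = 6
  mean(V) = (4 + 5 + 7 + 5 + 9 + 6) / 6 = 36/6 = 6
  x̄ = (6, 6),  deviation x̄ - mu_0 = (6, 6) - (5, 3) = (1, 3).

Step 2 — sample covariance matrix, S[i,j] = (1/(n-1)) · Σ_k (x_{k,i} - mean_i) · (x_{k,j} - mean_j), divisor n-1 = 5:
  S[U,U] = ((-4)·(-4) + (3)·(3) + (-1)·(-1) + (1)·(1) + (2)·(2) + (-1)·(-1)) / 5 = 32/5 = 6.4
  S[U,V] = ((-4)·(-2) + (3)·(-1) + (-1)·(1) + (1)·(-1) + (2)·(3) + (-1)·(0)) / 5 = 9/5 = 1.8
  S[V,V] = ((-2)·(-2) + (-1)·(-1) + (1)·(1) + (-1)·(-1) + (3)·(3) + (0)·(0)) / 5 = 16/5 = 3.2
  S = [[6.4, 1.8],
 [1.8, 3.2]].

Step 3 — invert S. det(S) = 6.4·3.2 - (1.8)² = 17.24.
  S^{-1} = (1/det) · [[d, -b], [-b, a]] = [[0.1856, -0.1044],
 [-0.1044, 0.3712]].

Step 4 — quadratic form (x̄ - mu_0)^T · S^{-1} · (x̄ - mu_0):
  S^{-1} · (x̄ - mu_0) = (-0.1276, 1.0093),
  (x̄ - mu_0)^T · [...] = (1)·(-0.1276) + (3)·(1.0093) = 2.9002.

Step 5 — scale by n: T² = 6 · 2.9002 = 17.4014.

T² ≈ 17.4014


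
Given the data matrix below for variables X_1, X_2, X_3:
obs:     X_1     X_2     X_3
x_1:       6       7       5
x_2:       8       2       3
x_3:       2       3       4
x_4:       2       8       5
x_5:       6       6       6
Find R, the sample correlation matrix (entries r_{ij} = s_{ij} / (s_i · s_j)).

Step 1 — column means:
  mean(X_1) = (6 + 8 + 2 + 2 + 6) / 5 = 24/5 = 4.8
  mean(X_2) = (7 + 2 + 3 + 8 + 6) / 5 = 26/5 = 5.2
  mean(X_3) = (5 + 3 + 4 + 5 + 6) / 5 = 23/5 = 4.6

Step 2 — sample variances and covariances s[i,j] = (1/(n-1)) · Σ_k (x_{k,i} - mean_i) · (x_{k,j} - mean_j), with n-1 = 4:
  s[X_1,X_1] = ((1.2)·(1.2) + (3.2)·(3.2) + (-2.8)·(-2.8) + (-2.8)·(-2.8) + (1.2)·(1.2)) / 4 = 28.8/4 = 7.2
  s[X_1,X_2] = ((1.2)·(1.8) + (3.2)·(-3.2) + (-2.8)·(-2.2) + (-2.8)·(2.8) + (1.2)·(0.8)) / 4 = -8.8/4 = -2.2
  s[X_1,X_3] = ((1.2)·(0.4) + (3.2)·(-1.6) + (-2.8)·(-0.6) + (-2.8)·(0.4) + (1.2)·(1.4)) / 4 = -2.4/4 = -0.6
  s[X_2,X_2] = ((1.8)·(1.8) + (-3.2)·(-3.2) + (-2.2)·(-2.2) + (2.8)·(2.8) + (0.8)·(0.8)) / 4 = 26.8/4 = 6.7
  s[X_2,X_3] = ((1.8)·(0.4) + (-3.2)·(-1.6) + (-2.2)·(-0.6) + (2.8)·(0.4) + (0.8)·(1.4)) / 4 = 9.4/4 = 2.35
  s[X_3,X_3] = ((0.4)·(0.4) + (-1.6)·(-1.6) + (-0.6)·(-0.6) + (0.4)·(0.4) + (1.4)·(1.4)) / 4 = 5.2/4 = 1.3
  Sample standard deviations s_i = √(s[i,i]):
  s(X_1) = √(7.2) = 2.6833
  s(X_2) = √(6.7) = 2.5884
  s(X_3) = √(1.3) = 1.1402

Step 3 — r_{ij} = s_{ij} / (s_i · s_j):
  r[X_1,X_1] = 1 (diagonal).
  r[X_1,X_2] = -2.2 / (2.6833 · 2.5884) = -2.2 / 6.9455 = -0.3168
  r[X_1,X_3] = -0.6 / (2.6833 · 1.1402) = -0.6 / 3.0594 = -0.1961
  r[X_2,X_2] = 1 (diagonal).
  r[X_2,X_3] = 2.35 / (2.5884 · 1.1402) = 2.35 / 2.9513 = 0.7963
  r[X_3,X_3] = 1 (diagonal).

R is symmetric with unit diagonal. Assembling:

R = [[1, -0.3168, -0.1961],
 [-0.3168, 1, 0.7963],
 [-0.1961, 0.7963, 1]]


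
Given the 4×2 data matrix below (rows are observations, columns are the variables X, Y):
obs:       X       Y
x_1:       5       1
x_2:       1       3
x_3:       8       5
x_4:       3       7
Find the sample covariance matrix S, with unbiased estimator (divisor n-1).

Step 1 — column means:
  mean(X) = (5 + 1 + 8 + 3) / 4 = 17/4 = 4.25
  mean(Y) = (1 + 3 + 5 + 7) / 4 = 16/4 = 4

Step 2 — sample covariance S[i,j] = (1/(n-1)) · Σ_k (x_{k,i} - mean_i) · (x_{k,j} - mean_j), with n-1 = 3.
  S[X,X] = ((0.75)·(0.75) + (-3.25)·(-3.25) + (3.75)·(3.75) + (-1.25)·(-1.25)) / 3 = 26.75/3 = 8.9167
  S[X,Y] = ((0.75)·(-3) + (-3.25)·(-1) + (3.75)·(1) + (-1.25)·(3)) / 3 = 1/3 = 0.3333
  S[Y,Y] = ((-3)·(-3) + (-1)·(-1) + (1)·(1) + (3)·(3)) / 3 = 20/3 = 6.6667

S is symmetric (S[j,i] = S[i,j]). Assembling:

S = [[8.9167, 0.3333],
 [0.3333, 6.6667]]


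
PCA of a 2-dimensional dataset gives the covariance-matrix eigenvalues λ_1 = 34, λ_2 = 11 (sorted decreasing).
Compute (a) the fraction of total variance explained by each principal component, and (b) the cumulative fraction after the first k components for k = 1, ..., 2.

Step 1 — total variance = trace(Sigma) = Σ λ_i = 34 + 11 = 45.

Step 2 — fraction explained by component i = λ_i / Σ λ:
  PC1: 34/45 = 0.7556
  PC2: 11/45 = 0.2444

Step 3 — cumulative fraction after k components = (λ_1 + ... + λ_k) / Σ λ:
  k = 1: 34/45 = 0.7556
  k = 2: (34 + 11)/45 = 45/45 = 1

Summary (fraction, with percent):

explained: PC1 0.7556 (75.56%), PC2 0.2444 (24.44%);  cumulative: 0.7556, 1


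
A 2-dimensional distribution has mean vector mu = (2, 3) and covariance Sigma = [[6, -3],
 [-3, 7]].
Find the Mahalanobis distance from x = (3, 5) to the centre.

Step 1 — centre the observation: (x - mu) = (1, 2).

Step 2 — invert Sigma. det(Sigma) = 6·7 - (-3)² = 33.
  Sigma^{-1} = (1/det) · [[d, -b], [-b, a]] = [[0.2121, 0.0909],
 [0.0909, 0.1818]].

Step 3 — form the quadratic (x - mu)^T · Sigma^{-1} · (x - mu):
  Sigma^{-1} · (x - mu) = (0.3939, 0.4545).
  (x - mu)^T · [Sigma^{-1} · (x - mu)] = (1)·(0.3939) + (2)·(0.4545) = 1.303.

Step 4 — take square root: d = √(1.303) ≈ 1.1415.

d(x, mu) = √(1.303) ≈ 1.1415


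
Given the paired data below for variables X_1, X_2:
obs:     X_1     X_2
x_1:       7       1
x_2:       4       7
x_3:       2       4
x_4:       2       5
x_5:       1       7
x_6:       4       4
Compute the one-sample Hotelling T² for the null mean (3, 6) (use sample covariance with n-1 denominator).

Step 1 — sample mean vector:
  mean(X_1) = (7 + 4 + 2 + 2 + 1 + 4) / 6 = 20/6 = 3.3333
  mean(X_2) = (1 + 7 + 4 + 5 + 7 + 4) / 6 = 28/6 = 4.6667
  x̄ = (3.3333, 4.6667),  deviation x̄ - mu_0 = (3.3333, 4.6667) - (3, 6) = (0.3333, -1.3333).

Step 2 — sample covariance matrix, S[i,j] = (1/(n-1)) · Σ_k (x_{k,i} - mean_i) · (x_{k,j} - mean_j), divisor n-1 = 5:
  S[X_1,X_1] = ((3.6667)·(3.6667) + (0.6667)·(0.6667) + (-1.3333)·(-1.3333) + (-1.3333)·(-1.3333) + (-2.3333)·(-2.3333) + (0.6667)·(0.6667)) / 5 = 23.3333/5 = 4.6667
  S[X_1,X_2] = ((3.6667)·(-3.6667) + (0.6667)·(2.3333) + (-1.3333)·(-0.6667) + (-1.3333)·(0.3333) + (-2.3333)·(2.3333) + (0.6667)·(-0.6667)) / 5 = -17.3333/5 = -3.4667
  S[X_2,X_2] = ((-3.6667)·(-3.6667) + (2.3333)·(2.3333) + (-0.6667)·(-0.6667) + (0.3333)·(0.3333) + (2.3333)·(2.3333) + (-0.6667)·(-0.6667)) / 5 = 25.3333/5 = 5.0667
  S = [[4.6667, -3.4667],
 [-3.4667, 5.0667]].

Step 3 — invert S. det(S) = 4.6667·5.0667 - (-3.4667)² = 11.6267.
  S^{-1} = (1/det) · [[d, -b], [-b, a]] = [[0.4358, 0.2982],
 [0.2982, 0.4014]].

Step 4 — quadratic form (x̄ - mu_0)^T · S^{-1} · (x̄ - mu_0):
  S^{-1} · (x̄ - mu_0) = (-0.2523, -0.4358),
  (x̄ - mu_0)^T · [...] = (0.3333)·(-0.2523) + (-1.3333)·(-0.4358) = 0.4969.

Step 5 — scale by n: T² = 6 · 0.4969 = 2.9817.

T² ≈ 2.9817


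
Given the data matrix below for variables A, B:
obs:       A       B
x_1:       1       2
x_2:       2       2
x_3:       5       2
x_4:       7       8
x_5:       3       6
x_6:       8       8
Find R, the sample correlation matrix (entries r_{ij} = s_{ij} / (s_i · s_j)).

Step 1 — column means:
  mean(A) = (1 + 2 + 5 + 7 + 3 + 8) / 6 = 26/6 = 4.3333
  mean(B) = (2 + 2 + 2 + 8 + 6 + 8) / 6 = 28/6 = 4.6667

Step 2 — sample variances and covariances s[i,j] = (1/(n-1)) · Σ_k (x_{k,i} - mean_i) · (x_{k,j} - mean_j), with n-1 = 5:
  s[A,A] = ((-3.3333)·(-3.3333) + (-2.3333)·(-2.3333) + (0.6667)·(0.6667) + (2.6667)·(2.6667) + (-1.3333)·(-1.3333) + (3.6667)·(3.6667)) / 5 = 39.3333/5 = 7.8667
  s[A,B] = ((-3.3333)·(-2.6667) + (-2.3333)·(-2.6667) + (0.6667)·(-2.6667) + (2.6667)·(3.3333) + (-1.3333)·(1.3333) + (3.6667)·(3.3333)) / 5 = 32.6667/5 = 6.5333
  s[B,B] = ((-2.6667)·(-2.6667) + (-2.6667)·(-2.6667) + (-2.6667)·(-2.6667) + (3.3333)·(3.3333) + (1.3333)·(1.3333) + (3.3333)·(3.3333)) / 5 = 45.3333/5 = 9.0667
  Sample standard deviations s_i = √(s[i,i]):
  s(A) = √(7.8667) = 2.8048
  s(B) = √(9.0667) = 3.0111

Step 3 — r_{ij} = s_{ij} / (s_i · s_j):
  r[A,A] = 1 (diagonal).
  r[A,B] = 6.5333 / (2.8048 · 3.0111) = 6.5333 / 8.4454 = 0.7736
  r[B,B] = 1 (diagonal).

R is symmetric with unit diagonal. Assembling:

R = [[1, 0.7736],
 [0.7736, 1]]


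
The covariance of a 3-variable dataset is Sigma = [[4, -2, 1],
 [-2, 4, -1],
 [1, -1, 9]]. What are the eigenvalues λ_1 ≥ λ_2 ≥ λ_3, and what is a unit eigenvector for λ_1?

Step 1 — characteristic polynomial p(λ) = det(λI - Sigma) = λ³ - tr·λ² + c_1·λ - det, where tr = trace, c_1 = sum of the principal 2×2 minors, det = det(Sigma):
  tr = 4 + 4 + 9 = 17,
  c_1 = (4·4 - (-2)²) + (4·9 - (1)²) + (4·9 - (-1)²) = 12 + 35 + 35 = 82,
  det = 4·(4·9 - (-1)²) - (-2)·((-2)·9 - (-1)·(1)) + (1)·((-2)·(-1) - 4·(1)) = 4·(35) - (-2)·(-17) + (1)·(-2) = 104.
  So p(λ) = λ³ - 17λ² + 82λ - 104.
Step 2 — look for an integer root (rational root theorem: any rational root is an integer divisor of 104). Testing λ = 2:
  p(2) = 8 - 68 + 164 - 104 = 0  ✓
  Dividing out (λ - 2): p(λ) = (λ - 2)(λ² - 15λ + 52).
Step 3 — remaining eigenvalues from the quadratic λ² - 15λ + 52 = 0:
  Δ = 15² - 4·52 = 225 - 208 = 17,  λ = (15 ± √17)/2 = (15 ± 4.1231)/2 ≈ 9.5616 or 5.4384.
  Sorted: λ_1 = 9.5616,  λ_2 = 5.4384,  λ_3 = 2  (check: sum = 17 = tr ✓).

Step 4 — unit eigenvector for λ_1 ≈ 9.5616: v spans the null space of (Sigma - λ_1 I), whose rows are
  r_1 = (-5.5616, -2, 1),  r_2 = (-2, -5.5616, -1),  r_3 = (1, -1, -0.5616).
  v is orthogonal to every row, so take v ∝ r_1 × r_2 = ((-2)·(-1) - (1)·(-5.5616), (1)·(-2) - (-5.5616)·(-1), (-5.5616)·(-5.5616) - (-2)·(-2)) ≈ (7.5616, -7.5616, 26.9309).
  Let u = (7.5616, -7.5616, 26.9309).
  ||u|| = √((7.5616)² + (-7.5616)² + (26.9309)²) = √(839.6259) ≈ 28.9763,  v_1 = u/||u|| ≈ (0.261, -0.261, 0.9294) (||v_1|| = 1).

λ_1 = 9.5616,  λ_2 = 5.4384,  λ_3 = 2;  v_1 ≈ (0.261, -0.261, 0.9294)


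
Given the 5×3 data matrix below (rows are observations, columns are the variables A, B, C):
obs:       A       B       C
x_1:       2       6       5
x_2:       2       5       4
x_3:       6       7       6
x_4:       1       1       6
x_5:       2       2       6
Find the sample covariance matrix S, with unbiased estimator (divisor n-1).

Step 1 — column means:
  mean(A) = (2 + 2 + 6 + 1 + 2) / 5 = 13/5 = 2.6
  mean(B) = (6 + 5 + 7 + 1 + 2) / 5 = 21/5 = 4.2
  mean(C) = (5 + 4 + 6 + 6 + 6) / 5 = 27/5 = 5.4

Step 2 — sample covariance S[i,j] = (1/(n-1)) · Σ_k (x_{k,i} - mean_i) · (x_{k,j} - mean_j), with n-1 = 4.
  S[A,A] = ((-0.6)·(-0.6) + (-0.6)·(-0.6) + (3.4)·(3.4) + (-1.6)·(-1.6) + (-0.6)·(-0.6)) / 4 = 15.2/4 = 3.8
  S[A,B] = ((-0.6)·(1.8) + (-0.6)·(0.8) + (3.4)·(2.8) + (-1.6)·(-3.2) + (-0.6)·(-2.2)) / 4 = 14.4/4 = 3.6
  S[A,C] = ((-0.6)·(-0.4) + (-0.6)·(-1.4) + (3.4)·(0.6) + (-1.6)·(0.6) + (-0.6)·(0.6)) / 4 = 1.8/4 = 0.45
  S[B,B] = ((1.8)·(1.8) + (0.8)·(0.8) + (2.8)·(2.8) + (-3.2)·(-3.2) + (-2.2)·(-2.2)) / 4 = 26.8/4 = 6.7
  S[B,C] = ((1.8)·(-0.4) + (0.8)·(-1.4) + (2.8)·(0.6) + (-3.2)·(0.6) + (-2.2)·(0.6)) / 4 = -3.4/4 = -0.85
  S[C,C] = ((-0.4)·(-0.4) + (-1.4)·(-1.4) + (0.6)·(0.6) + (0.6)·(0.6) + (0.6)·(0.6)) / 4 = 3.2/4 = 0.8

S is symmetric (S[j,i] = S[i,j]). Assembling:

S = [[3.8, 3.6, 0.45],
 [3.6, 6.7, -0.85],
 [0.45, -0.85, 0.8]]


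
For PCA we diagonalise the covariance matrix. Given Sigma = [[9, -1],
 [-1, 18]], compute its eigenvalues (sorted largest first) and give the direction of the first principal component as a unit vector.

Step 1 — characteristic polynomial of 2×2 Sigma:
  det(Sigma - λI) = λ² - trace · λ + det = 0.
  trace = 9 + 18 = 27, det = 9·18 - (-1)² = 161.
Step 2 — discriminant:
  Δ = trace² - 4·det = 729 - 644 = 85.
Step 3 — eigenvalues:
  λ = (trace ± √Δ)/2 = (27 ± 9.2195)/2,
  λ_1 = 18.1098,  λ_2 = 8.8902.

Step 4 — unit eigenvector for λ_1: solve (Sigma - λ_1 I)v = 0. First row:
  (9 - 18.1098)·v_x + (-1)·v_y = 0, i.e. (-9.1098)·v_x + (-1)·v_y = 0,
  so v ∝ (b, λ_1 - a) = (-1, 9.1098); multiply by -1 so the first entry is positive: u = (1, -9.1098).
  ||u|| = √((1)² + (-9.1098)²) = √(83.988) ≈ 9.1645,
  v_1 = u/||u|| ≈ (0.1091, -0.994) (||v_1|| = 1).

λ_1 = 18.1098,  λ_2 = 8.8902;  v_1 ≈ (0.1091, -0.994)


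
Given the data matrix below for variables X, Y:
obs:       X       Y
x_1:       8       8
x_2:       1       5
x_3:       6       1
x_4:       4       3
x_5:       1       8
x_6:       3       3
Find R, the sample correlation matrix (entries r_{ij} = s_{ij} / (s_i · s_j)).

Step 1 — column means:
  mean(X) = (8 + 1 + 6 + 4 + 1 + 3) / 6 = 23/6 = 3.8333
  mean(Y) = (8 + 5 + 1 + 3 + 8 + 3) / 6 = 28/6 = 4.6667

Step 2 — sample variances and covariances s[i,j] = (1/(n-1)) · Σ_k (x_{k,i} - mean_i) · (x_{k,j} - mean_j), with n-1 = 5:
  s[X,X] = ((4.1667)·(4.1667) + (-2.8333)·(-2.8333) + (2.1667)·(2.1667) + (0.1667)·(0.1667) + (-2.8333)·(-2.8333) + (-0.8333)·(-0.8333)) / 5 = 38.8333/5 = 7.7667
  s[X,Y] = ((4.1667)·(3.3333) + (-2.8333)·(0.3333) + (2.1667)·(-3.6667) + (0.1667)·(-1.6667) + (-2.8333)·(3.3333) + (-0.8333)·(-1.6667)) / 5 = -3.3333/5 = -0.6667
  s[Y,Y] = ((3.3333)·(3.3333) + (0.3333)·(0.3333) + (-3.6667)·(-3.6667) + (-1.6667)·(-1.6667) + (3.3333)·(3.3333) + (-1.6667)·(-1.6667)) / 5 = 41.3333/5 = 8.2667
  Sample standard deviations s_i = √(s[i,i]):
  s(X) = √(7.7667) = 2.7869
  s(Y) = √(8.2667) = 2.8752

Step 3 — r_{ij} = s_{ij} / (s_i · s_j):
  r[X,X] = 1 (diagonal).
  r[X,Y] = -0.6667 / (2.7869 · 2.8752) = -0.6667 / 8.0128 = -0.0832
  r[Y,Y] = 1 (diagonal).

R is symmetric with unit diagonal. Assembling:

R = [[1, -0.0832],
 [-0.0832, 1]]


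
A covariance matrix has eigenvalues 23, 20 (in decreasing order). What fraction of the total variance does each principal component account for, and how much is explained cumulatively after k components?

Step 1 — total variance = trace(Sigma) = Σ λ_i = 23 + 20 = 43.

Step 2 — fraction explained by component i = λ_i / Σ λ:
  PC1: 23/43 = 0.5349
  PC2: 20/43 = 0.4651

Step 3 — cumulative fraction after k components = (λ_1 + ... + λ_k) / Σ λ:
  k = 1: 23/43 = 0.5349
  k = 2: (23 + 20)/43 = 43/43 = 1

Summary (fraction, with percent):

explained: PC1 0.5349 (53.49%), PC2 0.4651 (46.51%);  cumulative: 0.5349, 1


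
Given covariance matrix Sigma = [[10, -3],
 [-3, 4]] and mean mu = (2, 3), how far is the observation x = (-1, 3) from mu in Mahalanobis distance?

Step 1 — centre the observation: (x - mu) = (-3, 0).

Step 2 — invert Sigma. det(Sigma) = 10·4 - (-3)² = 31.
  Sigma^{-1} = (1/det) · [[d, -b], [-b, a]] = [[0.129, 0.0968],
 [0.0968, 0.3226]].

Step 3 — form the quadratic (x - mu)^T · Sigma^{-1} · (x - mu):
  Sigma^{-1} · (x - mu) = (-0.3871, -0.2903).
  (x - mu)^T · [Sigma^{-1} · (x - mu)] = (-3)·(-0.3871) + (0)·(-0.2903) = 1.1613.

Step 4 — take square root: d = √(1.1613) ≈ 1.0776.

d(x, mu) = √(1.1613) ≈ 1.0776


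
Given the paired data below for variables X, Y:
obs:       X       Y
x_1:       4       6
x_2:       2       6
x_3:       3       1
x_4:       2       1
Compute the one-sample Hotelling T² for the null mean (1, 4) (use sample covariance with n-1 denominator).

Step 1 — sample mean vector:
  mean(X) = (4 + 2 + 3 + 2) / 4 = 11/4 = 2.75
  mean(Y) = (6 + 6 + 1 + 1) / 4 = 14/4 = 3.5
  x̄ = (2.75, 3.5),  deviation x̄ - mu_0 = (2.75, 3.5) - (1, 4) = (1.75, -0.5).

Step 2 — sample covariance matrix, S[i,j] = (1/(n-1)) · Σ_k (x_{k,i} - mean_i) · (x_{k,j} - mean_j), divisor n-1 = 3:
  S[X,X] = ((1.25)·(1.25) + (-0.75)·(-0.75) + (0.25)·(0.25) + (-0.75)·(-0.75)) / 3 = 2.75/3 = 0.9167
  S[X,Y] = ((1.25)·(2.5) + (-0.75)·(2.5) + (0.25)·(-2.5) + (-0.75)·(-2.5)) / 3 = 2.5/3 = 0.8333
  S[Y,Y] = ((2.5)·(2.5) + (2.5)·(2.5) + (-2.5)·(-2.5) + (-2.5)·(-2.5)) / 3 = 25/3 = 8.3333
  S = [[0.9167, 0.8333],
 [0.8333, 8.3333]].

Step 3 — invert S. det(S) = 0.9167·8.3333 - (0.8333)² = 6.9444.
  S^{-1} = (1/det) · [[d, -b], [-b, a]] = [[1.2, -0.12],
 [-0.12, 0.132]].

Step 4 — quadratic form (x̄ - mu_0)^T · S^{-1} · (x̄ - mu_0):
  S^{-1} · (x̄ - mu_0) = (2.16, -0.276),
  (x̄ - mu_0)^T · [...] = (1.75)·(2.16) + (-0.5)·(-0.276) = 3.918.

Step 5 — scale by n: T² = 4 · 3.918 = 15.672.

T² ≈ 15.672


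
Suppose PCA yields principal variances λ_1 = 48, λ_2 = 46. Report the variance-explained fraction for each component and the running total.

Step 1 — total variance = trace(Sigma) = Σ λ_i = 48 + 46 = 94.

Step 2 — fraction explained by component i = λ_i / Σ λ:
  PC1: 48/94 = 0.5106
  PC2: 46/94 = 0.4894

Step 3 — cumulative fraction after k components = (λ_1 + ... + λ_k) / Σ λ:
  k = 1: 48/94 = 0.5106
  k = 2: (48 + 46)/94 = 94/94 = 1

Summary (fraction, with percent):

explained: PC1 0.5106 (51.06%), PC2 0.4894 (48.94%);  cumulative: 0.5106, 1


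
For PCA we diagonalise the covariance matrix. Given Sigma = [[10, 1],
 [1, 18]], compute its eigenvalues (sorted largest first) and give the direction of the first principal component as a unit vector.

Step 1 — characteristic polynomial of 2×2 Sigma:
  det(Sigma - λI) = λ² - trace · λ + det = 0.
  trace = 10 + 18 = 28, det = 10·18 - (1)² = 179.
Step 2 — discriminant:
  Δ = trace² - 4·det = 784 - 716 = 68.
Step 3 — eigenvalues:
  λ = (trace ± √Δ)/2 = (28 ± 8.2462)/2,
  λ_1 = 18.1231,  λ_2 = 9.8769.

Step 4 — unit eigenvector for λ_1: solve (Sigma - λ_1 I)v = 0. First row:
  (10 - 18.1231)·v_x + (1)·v_y = 0, i.e. (-8.1231)·v_x + (1)·v_y = 0,
  so v ∝ (b, λ_1 - a) = (1, 8.1231) = u.
  ||u|| = √((1)² + (8.1231)²) = √(66.9848) ≈ 8.1844,
  v_1 = u/||u|| ≈ (0.1222, 0.9925) (||v_1|| = 1).

λ_1 = 18.1231,  λ_2 = 9.8769;  v_1 ≈ (0.1222, 0.9925)


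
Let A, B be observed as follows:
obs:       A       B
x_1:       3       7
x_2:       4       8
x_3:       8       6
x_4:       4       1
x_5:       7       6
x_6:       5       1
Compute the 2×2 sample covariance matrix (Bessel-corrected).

Step 1 — column means:
  mean(A) = (3 + 4 + 8 + 4 + 7 + 5) / 6 = 31/6 = 5.1667
  mean(B) = (7 + 8 + 6 + 1 + 6 + 1) / 6 = 29/6 = 4.8333

Step 2 — sample covariance S[i,j] = (1/(n-1)) · Σ_k (x_{k,i} - mean_i) · (x_{k,j} - mean_j), with n-1 = 5.
  S[A,A] = ((-2.1667)·(-2.1667) + (-1.1667)·(-1.1667) + (2.8333)·(2.8333) + (-1.1667)·(-1.1667) + (1.8333)·(1.8333) + (-0.1667)·(-0.1667)) / 5 = 18.8333/5 = 3.7667
  S[A,B] = ((-2.1667)·(2.1667) + (-1.1667)·(3.1667) + (2.8333)·(1.1667) + (-1.1667)·(-3.8333) + (1.8333)·(1.1667) + (-0.1667)·(-3.8333)) / 5 = 2.1667/5 = 0.4333
  S[B,B] = ((2.1667)·(2.1667) + (3.1667)·(3.1667) + (1.1667)·(1.1667) + (-3.8333)·(-3.8333) + (1.1667)·(1.1667) + (-3.8333)·(-3.8333)) / 5 = 46.8333/5 = 9.3667

S is symmetric (S[j,i] = S[i,j]). Assembling:

S = [[3.7667, 0.4333],
 [0.4333, 9.3667]]


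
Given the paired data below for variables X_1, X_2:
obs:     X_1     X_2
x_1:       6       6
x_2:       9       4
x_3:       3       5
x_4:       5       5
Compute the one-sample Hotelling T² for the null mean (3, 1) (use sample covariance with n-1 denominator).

Step 1 — sample mean vector:
  mean(X_1) = (6 + 9 + 3 + 5) / 4 = 23/4 = 5.75
  mean(X_2) = (6 + 4 + 5 + 5) / 4 = 20/4 = 5
  x̄ = (5.75, 5),  deviation x̄ - mu_0 = (5.75, 5) - (3, 1) = (2.75, 4).

Step 2 — sample covariance matrix, S[i,j] = (1/(n-1)) · Σ_k (x_{k,i} - mean_i) · (x_{k,j} - mean_j), divisor n-1 = 3:
  S[X_1,X_1] = ((0.25)·(0.25) + (3.25)·(3.25) + (-2.75)·(-2.75) + (-0.75)·(-0.75)) / 3 = 18.75/3 = 6.25
  S[X_1,X_2] = ((0.25)·(1) + (3.25)·(-1) + (-2.75)·(0) + (-0.75)·(0)) / 3 = -3/3 = -1
  S[X_2,X_2] = ((1)·(1) + (-1)·(-1) + (0)·(0) + (0)·(0)) / 3 = 2/3 = 0.6667
  S = [[6.25, -1],
 [-1, 0.6667]].

Step 3 — invert S. det(S) = 6.25·0.6667 - (-1)² = 3.1667.
  S^{-1} = (1/det) · [[d, -b], [-b, a]] = [[0.2105, 0.3158],
 [0.3158, 1.9737]].

Step 4 — quadratic form (x̄ - mu_0)^T · S^{-1} · (x̄ - mu_0):
  S^{-1} · (x̄ - mu_0) = (1.8421, 8.7632),
  (x̄ - mu_0)^T · [...] = (2.75)·(1.8421) + (4)·(8.7632) = 40.1184.

Step 5 — scale by n: T² = 4 · 40.1184 = 160.4737.

T² ≈ 160.4737


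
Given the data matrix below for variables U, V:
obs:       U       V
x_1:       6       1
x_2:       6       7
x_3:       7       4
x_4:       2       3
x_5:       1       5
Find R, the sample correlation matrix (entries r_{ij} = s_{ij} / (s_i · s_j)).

Step 1 — column means:
  mean(U) = (6 + 6 + 7 + 2 + 1) / 5 = 22/5 = 4.4
  mean(V) = (1 + 7 + 4 + 3 + 5) / 5 = 20/5 = 4

Step 2 — sample variances and covariances s[i,j] = (1/(n-1)) · Σ_k (x_{k,i} - mean_i) · (x_{k,j} - mean_j), with n-1 = 4:
  s[U,U] = ((1.6)·(1.6) + (1.6)·(1.6) + (2.6)·(2.6) + (-2.4)·(-2.4) + (-3.4)·(-3.4)) / 4 = 29.2/4 = 7.3
  s[U,V] = ((1.6)·(-3) + (1.6)·(3) + (2.6)·(0) + (-2.4)·(-1) + (-3.4)·(1)) / 4 = -1/4 = -0.25
  s[V,V] = ((-3)·(-3) + (3)·(3) + (0)·(0) + (-1)·(-1) + (1)·(1)) / 4 = 20/4 = 5
  Sample standard deviations s_i = √(s[i,i]):
  s(U) = √(7.3) = 2.7019
  s(V) = √(5) = 2.2361

Step 3 — r_{ij} = s_{ij} / (s_i · s_j):
  r[U,U] = 1 (diagonal).
  r[U,V] = -0.25 / (2.7019 · 2.2361) = -0.25 / 6.0415 = -0.0414
  r[V,V] = 1 (diagonal).

R is symmetric with unit diagonal. Assembling:

R = [[1, -0.0414],
 [-0.0414, 1]]


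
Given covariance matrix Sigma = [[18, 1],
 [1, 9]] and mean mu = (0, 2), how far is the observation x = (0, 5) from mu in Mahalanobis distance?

Step 1 — centre the observation: (x - mu) = (0, 3).

Step 2 — invert Sigma. det(Sigma) = 18·9 - (1)² = 161.
  Sigma^{-1} = (1/det) · [[d, -b], [-b, a]] = [[0.0559, -0.0062],
 [-0.0062, 0.1118]].

Step 3 — form the quadratic (x - mu)^T · Sigma^{-1} · (x - mu):
  Sigma^{-1} · (x - mu) = (-0.0186, 0.3354).
  (x - mu)^T · [Sigma^{-1} · (x - mu)] = (0)·(-0.0186) + (3)·(0.3354) = 1.0062.

Step 4 — take square root: d = √(1.0062) ≈ 1.0031.

d(x, mu) = √(1.0062) ≈ 1.0031


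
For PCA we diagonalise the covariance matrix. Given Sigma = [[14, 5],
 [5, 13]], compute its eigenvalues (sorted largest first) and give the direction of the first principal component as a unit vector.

Step 1 — characteristic polynomial of 2×2 Sigma:
  det(Sigma - λI) = λ² - trace · λ + det = 0.
  trace = 14 + 13 = 27, det = 14·13 - (5)² = 157.
Step 2 — discriminant:
  Δ = trace² - 4·det = 729 - 628 = 101.
Step 3 — eigenvalues:
  λ = (trace ± √Δ)/2 = (27 ± 10.0499)/2,
  λ_1 = 18.5249,  λ_2 = 8.4751.

Step 4 — unit eigenvector for λ_1: solve (Sigma - λ_1 I)v = 0. First row:
  (14 - 18.5249)·v_x + (5)·v_y = 0, i.e. (-4.5249)·v_x + (5)·v_y = 0,
  so v ∝ (b, λ_1 - a) = (5, 4.5249) = u.
  ||u|| = √((5)² + (4.5249)²) = √(45.4751) ≈ 6.7435,
  v_1 = u/||u|| ≈ (0.7415, 0.671) (||v_1|| = 1).

λ_1 = 18.5249,  λ_2 = 8.4751;  v_1 ≈ (0.7415, 0.671)


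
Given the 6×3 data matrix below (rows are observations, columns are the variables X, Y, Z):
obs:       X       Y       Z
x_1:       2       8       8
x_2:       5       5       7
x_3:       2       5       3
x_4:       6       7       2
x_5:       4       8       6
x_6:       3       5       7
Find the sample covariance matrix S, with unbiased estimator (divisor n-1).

Step 1 — column means:
  mean(X) = (2 + 5 + 2 + 6 + 4 + 3) / 6 = 22/6 = 3.6667
  mean(Y) = (8 + 5 + 5 + 7 + 8 + 5) / 6 = 38/6 = 6.3333
  mean(Z) = (8 + 7 + 3 + 2 + 6 + 7) / 6 = 33/6 = 5.5

Step 2 — sample covariance S[i,j] = (1/(n-1)) · Σ_k (x_{k,i} - mean_i) · (x_{k,j} - mean_j), with n-1 = 5.
  S[X,X] = ((-1.6667)·(-1.6667) + (1.3333)·(1.3333) + (-1.6667)·(-1.6667) + (2.3333)·(2.3333) + (0.3333)·(0.3333) + (-0.6667)·(-0.6667)) / 5 = 13.3333/5 = 2.6667
  S[X,Y] = ((-1.6667)·(1.6667) + (1.3333)·(-1.3333) + (-1.6667)·(-1.3333) + (2.3333)·(0.6667) + (0.3333)·(1.6667) + (-0.6667)·(-1.3333)) / 5 = 0.6667/5 = 0.1333
  S[X,Z] = ((-1.6667)·(2.5) + (1.3333)·(1.5) + (-1.6667)·(-2.5) + (2.3333)·(-3.5) + (0.3333)·(0.5) + (-0.6667)·(1.5)) / 5 = -7/5 = -1.4
  S[Y,Y] = ((1.6667)·(1.6667) + (-1.3333)·(-1.3333) + (-1.3333)·(-1.3333) + (0.6667)·(0.6667) + (1.6667)·(1.6667) + (-1.3333)·(-1.3333)) / 5 = 11.3333/5 = 2.2667
  S[Y,Z] = ((1.6667)·(2.5) + (-1.3333)·(1.5) + (-1.3333)·(-2.5) + (0.6667)·(-3.5) + (1.6667)·(0.5) + (-1.3333)·(1.5)) / 5 = 2/5 = 0.4
  S[Z,Z] = ((2.5)·(2.5) + (1.5)·(1.5) + (-2.5)·(-2.5) + (-3.5)·(-3.5) + (0.5)·(0.5) + (1.5)·(1.5)) / 5 = 29.5/5 = 5.9

S is symmetric (S[j,i] = S[i,j]). Assembling:

S = [[2.6667, 0.1333, -1.4],
 [0.1333, 2.2667, 0.4],
 [-1.4, 0.4, 5.9]]


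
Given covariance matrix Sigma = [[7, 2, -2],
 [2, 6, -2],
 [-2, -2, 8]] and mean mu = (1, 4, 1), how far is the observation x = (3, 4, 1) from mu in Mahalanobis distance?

Step 1 — centre the observation: (x - mu) = (2, 0, 0).

Step 2 — invert Sigma (cofactor / det for 3×3, or solve directly):
  Sigma^{-1} = [[0.1642, -0.0448, 0.0299],
 [-0.0448, 0.194, 0.0373],
 [0.0299, 0.0373, 0.1418]].

Step 3 — form the quadratic (x - mu)^T · Sigma^{-1} · (x - mu):
  Sigma^{-1} · (x - mu) = (0.3284, -0.0896, 0.0597).
  (x - mu)^T · [Sigma^{-1} · (x - mu)] = (2)·(0.3284) + (0)·(-0.0896) + (0)·(0.0597) = 0.6567.

Step 4 — take square root: d = √(0.6567) ≈ 0.8104.

d(x, mu) = √(0.6567) ≈ 0.8104


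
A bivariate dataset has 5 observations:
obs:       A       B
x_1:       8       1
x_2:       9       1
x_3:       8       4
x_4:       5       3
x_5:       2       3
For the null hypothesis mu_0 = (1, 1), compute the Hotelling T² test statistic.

Step 1 — sample mean vector:
  mean(A) = (8 + 9 + 8 + 5 + 2) / 5 = 32/5 = 6.4
  mean(B) = (1 + 1 + 4 + 3 + 3) / 5 = 12/5 = 2.4
  x̄ = (6.4, 2.4),  deviation x̄ - mu_0 = (6.4, 2.4) - (1, 1) = (5.4, 1.4).

Step 2 — sample covariance matrix, S[i,j] = (1/(n-1)) · Σ_k (x_{k,i} - mean_i) · (x_{k,j} - mean_j), divisor n-1 = 4:
  S[A,A] = ((1.6)·(1.6) + (2.6)·(2.6) + (1.6)·(1.6) + (-1.4)·(-1.4) + (-4.4)·(-4.4)) / 4 = 33.2/4 = 8.3
  S[A,B] = ((1.6)·(-1.4) + (2.6)·(-1.4) + (1.6)·(1.6) + (-1.4)·(0.6) + (-4.4)·(0.6)) / 4 = -6.8/4 = -1.7
  S[B,B] = ((-1.4)·(-1.4) + (-1.4)·(-1.4) + (1.6)·(1.6) + (0.6)·(0.6) + (0.6)·(0.6)) / 4 = 7.2/4 = 1.8
  S = [[8.3, -1.7],
 [-1.7, 1.8]].

Step 3 — invert S. det(S) = 8.3·1.8 - (-1.7)² = 12.05.
  S^{-1} = (1/det) · [[d, -b], [-b, a]] = [[0.1494, 0.1411],
 [0.1411, 0.6888]].

Step 4 — quadratic form (x̄ - mu_0)^T · S^{-1} · (x̄ - mu_0):
  S^{-1} · (x̄ - mu_0) = (1.0041, 1.7261),
  (x̄ - mu_0)^T · [...] = (5.4)·(1.0041) + (1.4)·(1.7261) = 7.839.

Step 5 — scale by n: T² = 5 · 7.839 = 39.195.

T² ≈ 39.195


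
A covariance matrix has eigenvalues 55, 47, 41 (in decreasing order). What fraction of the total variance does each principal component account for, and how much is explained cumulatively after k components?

Step 1 — total variance = trace(Sigma) = Σ λ_i = 55 + 47 + 41 = 143.

Step 2 — fraction explained by component i = λ_i / Σ λ:
  PC1: 55/143 = 0.3846
  PC2: 47/143 = 0.3287
  PC3: 41/143 = 0.2867

Step 3 — cumulative fraction after k components = (λ_1 + ... + λ_k) / Σ λ:
  k = 1: 55/143 = 0.3846
  k = 2: (55 + 47)/143 = 102/143 = 0.7133
  k = 3: (55 + 47 + 41)/143 = 143/143 = 1

Summary (fraction, with percent):

explained: PC1 0.3846 (38.46%), PC2 0.3287 (32.87%), PC3 0.2867 (28.67%);  cumulative: 0.3846, 0.7133, 1


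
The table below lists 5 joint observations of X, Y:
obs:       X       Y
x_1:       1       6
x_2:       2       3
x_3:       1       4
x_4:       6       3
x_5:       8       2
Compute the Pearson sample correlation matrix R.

Step 1 — column means:
  mean(X) = (1 + 2 + 1 + 6 + 8) / 5 = 18/5 = 3.6
  mean(Y) = (6 + 3 + 4 + 3 + 2) / 5 = 18/5 = 3.6

Step 2 — sample variances and covariances s[i,j] = (1/(n-1)) · Σ_k (x_{k,i} - mean_i) · (x_{k,j} - mean_j), with n-1 = 4:
  s[X,X] = ((-2.6)·(-2.6) + (-1.6)·(-1.6) + (-2.6)·(-2.6) + (2.4)·(2.4) + (4.4)·(4.4)) / 4 = 41.2/4 = 10.3
  s[X,Y] = ((-2.6)·(2.4) + (-1.6)·(-0.6) + (-2.6)·(0.4) + (2.4)·(-0.6) + (4.4)·(-1.6)) / 4 = -14.8/4 = -3.7
  s[Y,Y] = ((2.4)·(2.4) + (-0.6)·(-0.6) + (0.4)·(0.4) + (-0.6)·(-0.6) + (-1.6)·(-1.6)) / 4 = 9.2/4 = 2.3
  Sample standard deviations s_i = √(s[i,i]):
  s(X) = √(10.3) = 3.2094
  s(Y) = √(2.3) = 1.5166

Step 3 — r_{ij} = s_{ij} / (s_i · s_j):
  r[X,X] = 1 (diagonal).
  r[X,Y] = -3.7 / (3.2094 · 1.5166) = -3.7 / 4.8672 = -0.7602
  r[Y,Y] = 1 (diagonal).

R is symmetric with unit diagonal. Assembling:

R = [[1, -0.7602],
 [-0.7602, 1]]


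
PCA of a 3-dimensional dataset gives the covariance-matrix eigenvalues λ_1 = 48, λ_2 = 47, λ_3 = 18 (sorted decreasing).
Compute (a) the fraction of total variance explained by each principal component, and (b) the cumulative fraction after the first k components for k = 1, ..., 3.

Step 1 — total variance = trace(Sigma) = Σ λ_i = 48 + 47 + 18 = 113.

Step 2 — fraction explained by component i = λ_i / Σ λ:
  PC1: 48/113 = 0.4248
  PC2: 47/113 = 0.4159
  PC3: 18/113 = 0.1593

Step 3 — cumulative fraction after k components = (λ_1 + ... + λ_k) / Σ λ:
  k = 1: 48/113 = 0.4248
  k = 2: (48 + 47)/113 = 95/113 = 0.8407
  k = 3: (48 + 47 + 18)/113 = 113/113 = 1

Summary (fraction, with percent):

explained: PC1 0.4248 (42.48%), PC2 0.4159 (41.59%), PC3 0.1593 (15.93%);  cumulative: 0.4248, 0.8407, 1


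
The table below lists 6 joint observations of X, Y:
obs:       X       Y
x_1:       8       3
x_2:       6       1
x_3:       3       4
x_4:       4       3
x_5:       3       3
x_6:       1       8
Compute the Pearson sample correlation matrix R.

Step 1 — column means:
  mean(X) = (8 + 6 + 3 + 4 + 3 + 1) / 6 = 25/6 = 4.1667
  mean(Y) = (3 + 1 + 4 + 3 + 3 + 8) / 6 = 22/6 = 3.6667

Step 2 — sample variances and covariances s[i,j] = (1/(n-1)) · Σ_k (x_{k,i} - mean_i) · (x_{k,j} - mean_j), with n-1 = 5:
  s[X,X] = ((3.8333)·(3.8333) + (1.8333)·(1.8333) + (-1.1667)·(-1.1667) + (-0.1667)·(-0.1667) + (-1.1667)·(-1.1667) + (-3.1667)·(-3.1667)) / 5 = 30.8333/5 = 6.1667
  s[X,Y] = ((3.8333)·(-0.6667) + (1.8333)·(-2.6667) + (-1.1667)·(0.3333) + (-0.1667)·(-0.6667) + (-1.1667)·(-0.6667) + (-3.1667)·(4.3333)) / 5 = -20.6667/5 = -4.1333
  s[Y,Y] = ((-0.6667)·(-0.6667) + (-2.6667)·(-2.6667) + (0.3333)·(0.3333) + (-0.6667)·(-0.6667) + (-0.6667)·(-0.6667) + (4.3333)·(4.3333)) / 5 = 27.3333/5 = 5.4667
  Sample standard deviations s_i = √(s[i,i]):
  s(X) = √(6.1667) = 2.4833
  s(Y) = √(5.4667) = 2.3381

Step 3 — r_{ij} = s_{ij} / (s_i · s_j):
  r[X,X] = 1 (diagonal).
  r[X,Y] = -4.1333 / (2.4833 · 2.3381) = -4.1333 / 5.8061 = -0.7119
  r[Y,Y] = 1 (diagonal).

R is symmetric with unit diagonal. Assembling:

R = [[1, -0.7119],
 [-0.7119, 1]]


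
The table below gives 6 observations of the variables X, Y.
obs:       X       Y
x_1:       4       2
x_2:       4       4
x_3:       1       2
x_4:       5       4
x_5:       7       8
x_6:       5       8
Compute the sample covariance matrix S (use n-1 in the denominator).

Step 1 — column means:
  mean(X) = (4 + 4 + 1 + 5 + 7 + 5) / 6 = 26/6 = 4.3333
  mean(Y) = (2 + 4 + 2 + 4 + 8 + 8) / 6 = 28/6 = 4.6667

Step 2 — sample covariance S[i,j] = (1/(n-1)) · Σ_k (x_{k,i} - mean_i) · (x_{k,j} - mean_j), with n-1 = 5.
  S[X,X] = ((-0.3333)·(-0.3333) + (-0.3333)·(-0.3333) + (-3.3333)·(-3.3333) + (0.6667)·(0.6667) + (2.6667)·(2.6667) + (0.6667)·(0.6667)) / 5 = 19.3333/5 = 3.8667
  S[X,Y] = ((-0.3333)·(-2.6667) + (-0.3333)·(-0.6667) + (-3.3333)·(-2.6667) + (0.6667)·(-0.6667) + (2.6667)·(3.3333) + (0.6667)·(3.3333)) / 5 = 20.6667/5 = 4.1333
  S[Y,Y] = ((-2.6667)·(-2.6667) + (-0.6667)·(-0.6667) + (-2.6667)·(-2.6667) + (-0.6667)·(-0.6667) + (3.3333)·(3.3333) + (3.3333)·(3.3333)) / 5 = 37.3333/5 = 7.4667

S is symmetric (S[j,i] = S[i,j]). Assembling:

S = [[3.8667, 4.1333],
 [4.1333, 7.4667]]
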